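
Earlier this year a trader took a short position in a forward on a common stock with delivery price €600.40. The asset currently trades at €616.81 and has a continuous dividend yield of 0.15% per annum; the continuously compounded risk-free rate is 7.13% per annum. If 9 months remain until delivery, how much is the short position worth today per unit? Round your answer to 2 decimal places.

-€46.98

Current fair forward for the remaining 9 months: F = S·e^((r − q)·T), (r − q) = 0.0713 − 0.0015 = 0.0698
F = 616.81 · e^(0.0698 × 9/12) = 616.81 × 1.053744 = 649.9598
Value of long forward = (F − K)·e^(−rT) = (649.9598 − 600.40) · e^(−0.0713·9/12)
= 49.5598 × 0.947930 = 46.98
Short position value = −(long value) = -€46.98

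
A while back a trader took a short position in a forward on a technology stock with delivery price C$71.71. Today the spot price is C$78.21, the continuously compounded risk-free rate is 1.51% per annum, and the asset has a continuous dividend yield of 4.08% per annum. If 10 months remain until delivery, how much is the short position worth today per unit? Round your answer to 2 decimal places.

-C$4.78

Current fair forward for the remaining 10 months: F = S·e^((r − q)·T), (r − q) = 0.0151 − 0.0408 = -0.0257
F = 78.21 · e^(-0.0257 × 10/12) = 78.21 × 0.978811 = 76.5528
Value of long forward = (F − K)·e^(−rT) = (76.5528 − 71.71) · e^(−0.0151·10/12)
= 4.8428 × 0.987496 = 4.78
Short position value = −(long value) = -C$4.78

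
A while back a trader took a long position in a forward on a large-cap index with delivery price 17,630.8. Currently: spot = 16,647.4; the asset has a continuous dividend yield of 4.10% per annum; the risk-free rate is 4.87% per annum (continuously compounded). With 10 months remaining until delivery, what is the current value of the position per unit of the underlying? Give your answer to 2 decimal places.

Current fair forward for the remaining 10 months: F = S·e^((r − q)·T), (r − q) = 0.0487 − 0.0410 = 0.0077
F = 16647.4 · e^(0.0077 × 10/12) = 16647.4 × 1.00643730 = 16754.5643
Value of long forward = (F − K)·e^(−rT) = (16754.5643 − 17630.8) · e^(−0.0487·10/12)
= -876.2357 × 0.96022914 = -841.39

-841.39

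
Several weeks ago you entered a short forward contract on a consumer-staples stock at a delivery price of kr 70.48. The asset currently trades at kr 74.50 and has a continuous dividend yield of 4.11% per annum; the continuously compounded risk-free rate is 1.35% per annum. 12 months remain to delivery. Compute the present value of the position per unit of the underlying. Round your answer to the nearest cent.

Current fair forward for the remaining 12 months: F = S·e^((r − q)·T), (r − q) = 0.0135 − 0.0411 = -0.0276
F = 74.50 · e^(-0.0276 × 12/12) = 74.50 × 0.972777 = 72.4719
Value of long forward = (F − K)·e^(−rT) = (72.4719 − 70.48) · e^(−0.0135·12/12)
= 1.9919 × 0.986591 = 1.97
Short position value = −(long value) = -kr 1.97

-kr 1.97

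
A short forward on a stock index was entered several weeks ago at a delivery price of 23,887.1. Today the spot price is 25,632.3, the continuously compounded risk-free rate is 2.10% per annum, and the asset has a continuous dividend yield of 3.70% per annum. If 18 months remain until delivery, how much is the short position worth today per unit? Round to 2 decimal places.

-1102.08

Current fair forward for the remaining 18 months: F = S·e^((r − q)·T), (r − q) = 0.0210 − 0.0370 = -0.0160
F = 25632.3 · e^(-0.0160 × 18/12) = 25632.3 × 0.97628571 = 25024.4482
Value of long forward = (F − K)·e^(−rT) = (25024.4482 − 23887.1) · e^(−0.0210·18/12)
= 1137.3482 × 0.96899096 = 1102.08
Short position value = −(long value) = -1102.08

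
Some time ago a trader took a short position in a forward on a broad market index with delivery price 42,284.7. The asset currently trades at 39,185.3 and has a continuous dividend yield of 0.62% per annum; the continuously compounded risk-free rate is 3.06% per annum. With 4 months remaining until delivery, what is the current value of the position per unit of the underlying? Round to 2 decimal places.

Current fair forward for the remaining 4 months: F = S·e^((r − q)·T), (r − q) = 0.0306 − 0.0062 = 0.0244
F = 39185.3 · e^(0.0244 × 4/12) = 39185.3 × 1.00816650 = 39505.3068
Value of long forward = (F − K)·e^(−rT) = (39505.3068 − 42284.7) · e^(−0.0306·4/12)
= -2779.3932 × 0.98985184 = -2751.19
Short position value = −(long value) = 2751.19

2751.19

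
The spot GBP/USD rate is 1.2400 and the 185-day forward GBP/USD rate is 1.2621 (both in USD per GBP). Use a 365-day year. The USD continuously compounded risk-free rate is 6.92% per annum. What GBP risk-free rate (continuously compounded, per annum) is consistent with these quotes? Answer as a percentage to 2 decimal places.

3.43%

F = S·e^((r_USD − r_GBP)T) ⇒ r_GBP = r_USD − ln(F/S)/T
ln(1.2621/1.2400) = 0.017666; /(185/365) = 0.034855
r_GBP = 0.0692 − 0.034855 = 0.034345
r_GBP = 3.43%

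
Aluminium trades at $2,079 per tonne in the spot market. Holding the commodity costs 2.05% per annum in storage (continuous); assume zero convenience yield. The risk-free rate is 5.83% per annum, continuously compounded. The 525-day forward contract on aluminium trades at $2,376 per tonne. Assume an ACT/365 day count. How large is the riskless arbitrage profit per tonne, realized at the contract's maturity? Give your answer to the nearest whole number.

Fair forward: F* = S·e^(carry·T), with carry = (r + u) = 0.0583 + 0.0205 = 0.0788
F* = 2079 · e^(0.0788 × 525/365) = 2079 · e^0.113342 = 2079 × 1.120015 = $2328.5112
Market $2376 > fair $2328.5112: forward overpriced → cash-and-carry (buy spot, short the forward).
At maturity, profit = |F_mkt − F*| = |2376 − 2328.5112| = $47 per tonne

$47 per tonne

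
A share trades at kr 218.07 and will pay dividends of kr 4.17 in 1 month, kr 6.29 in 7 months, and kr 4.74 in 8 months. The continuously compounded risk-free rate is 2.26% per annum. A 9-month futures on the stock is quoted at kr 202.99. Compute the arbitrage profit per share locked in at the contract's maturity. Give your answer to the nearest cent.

PV(dividends) I = 4.17·e^(−0.0226·1/12) + 6.29·e^(−0.0226·7/12) + 4.74·e^(−0.0226·8/12) = 15.0389
Fair futures F* = (S − I)·e^(rT) = (218.07 − 15.0389)·e^0.016950 = 203.0311 × 1.017094 = 206.5017
Market kr 202.99 < fair 206.5017: forward underpriced → reverse cash-and-carry (short the stock, invest proceeds at r, pay the dividends, go long the forward).
Profit at T = |F_mkt − F*| = |202.99 − 206.5017| = kr 3.51 per share

kr 3.51 per share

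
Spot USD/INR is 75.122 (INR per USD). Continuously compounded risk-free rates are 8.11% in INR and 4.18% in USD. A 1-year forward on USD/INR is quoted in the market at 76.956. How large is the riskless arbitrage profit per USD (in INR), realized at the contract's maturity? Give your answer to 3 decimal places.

Fair forward: F* = S·e^(carry·T), with carry = (r_INR − r_USD) = 0.0811 − 0.0418 = 0.0393
F* = 75.122 · e^(0.0393 × 12/12) = 75.122 · e^0.039300 = 75.122 × 1.040082 = 78.1330
Market 76.956 < fair 78.1330: forward underpriced → reverse cash-and-carry (short spot, go long the forward).
At maturity, profit = |F_mkt − F*| = |76.956 − 78.1330| = 1.177 per USD (in INR)

1.177 per USD (in INR)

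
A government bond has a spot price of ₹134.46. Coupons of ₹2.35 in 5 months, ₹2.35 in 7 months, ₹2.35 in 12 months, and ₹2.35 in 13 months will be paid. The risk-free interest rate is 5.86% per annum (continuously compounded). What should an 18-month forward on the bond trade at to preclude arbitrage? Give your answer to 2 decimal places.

PV(coupons) I = 2.35·e^(−0.0586·5/12) + 2.35·e^(−0.0586·7/12) + 2.35·e^(−0.0586·12/12) + 2.35·e^(−0.0586·13/12)
I = 2.2933 + 2.2710 + 2.2162 + 2.2055 = 8.9860
F = (S − I)·e^(rT) = (134.46 − 8.9860) · e^(0.0586·18/12)
= 125.4740 · e^0.087900 = 125.4740 × 1.091879 = ₹137.00

₹137.00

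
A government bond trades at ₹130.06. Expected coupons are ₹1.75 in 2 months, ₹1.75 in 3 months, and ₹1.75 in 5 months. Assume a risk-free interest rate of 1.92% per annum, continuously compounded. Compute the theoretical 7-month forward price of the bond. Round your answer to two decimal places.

PV(coupons) I = 1.75·e^(−0.0192·2/12) + 1.75·e^(−0.0192·3/12) + 1.75·e^(−0.0192·5/12)
I = 1.7444 + 1.7416 + 1.7361 = 5.2221
F = (S − I)·e^(rT) = (130.06 − 5.2221) · e^(0.0192·7/12)
= 124.8379 · e^0.011200 = 124.8379 × 1.011263 = ₹126.24

₹126.24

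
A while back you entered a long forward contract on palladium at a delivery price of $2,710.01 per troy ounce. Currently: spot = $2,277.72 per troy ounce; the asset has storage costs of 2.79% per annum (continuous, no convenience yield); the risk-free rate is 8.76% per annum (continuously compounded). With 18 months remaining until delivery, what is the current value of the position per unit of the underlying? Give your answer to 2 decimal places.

Current fair forward for the remaining 18 months: F = S·e^((r + u)·T), (r + u) = 0.0876 + 0.0279 = 0.1155
F = 2277.72 · e^(0.1155 × 18/12) = 2277.72 × 1.18916336 = 2708.5812
Value of long forward = (F − K)·e^(−rT) = (2708.5812 − 2710.01) · e^(−0.0876·18/12)
= -1.4288 × 0.87686696 = -1.25

-$1.25 per troy ounce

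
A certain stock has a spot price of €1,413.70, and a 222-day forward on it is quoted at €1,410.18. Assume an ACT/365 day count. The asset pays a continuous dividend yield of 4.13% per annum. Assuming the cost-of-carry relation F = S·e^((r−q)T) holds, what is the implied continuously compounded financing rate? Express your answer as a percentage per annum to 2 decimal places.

3.72%

From F = S·e^((r−q)T): (r − q) = ln(F/S)/T
ln(1410.18/1413.70) = ln(0.997510) = -0.002493
(r − q) = -0.002493 / (222/365) = -0.004099
r = ln(F/S)/T + q = -0.004099 + 0.0413 = 0.037201
r = 3.72%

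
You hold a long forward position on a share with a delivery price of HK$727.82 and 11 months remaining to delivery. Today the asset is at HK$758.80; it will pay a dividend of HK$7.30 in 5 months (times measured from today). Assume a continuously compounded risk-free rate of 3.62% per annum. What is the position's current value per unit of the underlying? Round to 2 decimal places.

PV(remaining dividends) I = 7.30·e^(−0.0362·5/12) = 7.1907
Current forward F = (S − I)·e^(rT) = (758.80 − 7.1907)·e^(0.0362·11/12) = 751.6093 × 1.033740 = 776.9686
Value (long) = (F − K)·e^(−rT) = (776.9686 − 727.82) × 0.967361 = 47.5444
Value = HK$47.54

HK$47.54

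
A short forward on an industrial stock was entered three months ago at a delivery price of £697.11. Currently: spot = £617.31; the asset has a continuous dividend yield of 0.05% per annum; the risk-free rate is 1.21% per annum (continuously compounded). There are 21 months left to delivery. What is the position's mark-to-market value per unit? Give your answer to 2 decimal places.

Current fair forward for the remaining 21 months: F = S·e^((r − q)·T), (r − q) = 0.0121 − 0.0005 = 0.0116
F = 617.31 · e^(0.0116 × 21/12) = 617.31 × 1.020507 = 629.9692
Value of long forward = (F − K)·e^(−rT) = (629.9692 − 697.11) · e^(−0.0121·21/12)
= -67.1408 × 0.979048 = -65.73
Short position value = −(long value) = £65.73

£65.73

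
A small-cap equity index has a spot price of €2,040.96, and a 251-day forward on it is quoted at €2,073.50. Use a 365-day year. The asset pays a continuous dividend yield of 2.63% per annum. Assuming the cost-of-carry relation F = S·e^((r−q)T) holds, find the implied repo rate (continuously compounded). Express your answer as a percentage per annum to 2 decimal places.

From F = S·e^((r−q)T): (r − q) = ln(F/S)/T
ln(2073.50/2040.96) = ln(1.015943) = 0.015817
(r − q) = 0.015817 / (251/365) = 0.023001
r = ln(F/S)/T + q = 0.023001 + 0.0263 = 0.049301
r = 4.93%

4.93%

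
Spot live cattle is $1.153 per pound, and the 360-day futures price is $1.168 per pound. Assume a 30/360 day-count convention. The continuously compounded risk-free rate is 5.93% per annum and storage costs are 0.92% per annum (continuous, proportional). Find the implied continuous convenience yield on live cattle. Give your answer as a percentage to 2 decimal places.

F = S·e^((r+u−y)T) ⇒ (r+u−y) = ln(F/S)/T
ln(1.168/1.153) = 0.012926; /T ⇒ 0.012926
y = r + u − ln(F/S)/T = 0.0593 + 0.0092 − 0.012926 = 0.055574
y = 5.56%

5.56%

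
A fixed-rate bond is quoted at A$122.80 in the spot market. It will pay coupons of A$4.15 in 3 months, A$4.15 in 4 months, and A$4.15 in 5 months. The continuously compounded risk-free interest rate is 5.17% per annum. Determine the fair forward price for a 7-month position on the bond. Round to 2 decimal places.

PV(coupons) I = 4.15·e^(−0.0517·3/12) + 4.15·e^(−0.0517·4/12) + 4.15·e^(−0.0517·5/12)
I = 4.0967 + 4.0791 + 4.0616 = 12.2374
F = (S − I)·e^(rT) = (122.80 − 12.2374) · e^(0.0517·7/12)
= 110.5626 · e^0.030158 = 110.5626 × 1.030617 = A$113.95

A$113.95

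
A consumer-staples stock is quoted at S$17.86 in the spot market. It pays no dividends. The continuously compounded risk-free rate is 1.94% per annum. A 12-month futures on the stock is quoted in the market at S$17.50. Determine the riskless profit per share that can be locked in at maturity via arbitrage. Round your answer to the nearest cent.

S$0.71 per share

Fair futures: F* = S·e^(carry·T), with carry = r = 0.0194
F* = 17.86 · e^(0.0194 × 12/12) = 17.86 · e^0.019400 = 17.86 × 1.019589 = S$18.2099
Market S$17.50 < fair S$18.2099: forward underpriced → reverse cash-and-carry (short spot, go long the forward).
At maturity, profit = |F_mkt − F*| = |17.50 − 18.2099| = S$0.71 per share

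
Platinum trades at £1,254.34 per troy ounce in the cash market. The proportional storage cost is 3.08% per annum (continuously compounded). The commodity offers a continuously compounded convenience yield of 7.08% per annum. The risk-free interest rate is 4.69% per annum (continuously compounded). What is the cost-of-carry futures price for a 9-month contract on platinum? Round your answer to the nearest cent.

£1,260.85 per troy ounce

Net carry = r + u − y = 0.0469 + 0.0308 − 0.0708 = 0.0069
F = S·e^((r+u−y)T) = 1254.34 · e^(0.0069 × 9/12) = 1254.34 · e^0.00517500
= 1254.34 × 1.00518841 = £1,260.85 per troy ounce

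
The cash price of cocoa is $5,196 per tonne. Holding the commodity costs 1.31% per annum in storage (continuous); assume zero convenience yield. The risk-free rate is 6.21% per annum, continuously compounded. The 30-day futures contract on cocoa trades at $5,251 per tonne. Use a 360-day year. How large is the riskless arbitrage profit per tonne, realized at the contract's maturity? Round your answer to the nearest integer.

$22 per tonne

Fair futures: F* = S·e^(carry·T), with carry = (r + u) = 0.0621 + 0.0131 = 0.0752
F* = 5196 · e^(0.0752 × 30/360) = 5196 · e^0.006267 = 5196 × 1.006287 = $5228.6673
Market $5251 > fair $5228.6673: forward overpriced → cash-and-carry (buy spot, short the forward).
At maturity, profit = |F_mkt − F*| = |5251 − 5228.6673| = $22 per tonne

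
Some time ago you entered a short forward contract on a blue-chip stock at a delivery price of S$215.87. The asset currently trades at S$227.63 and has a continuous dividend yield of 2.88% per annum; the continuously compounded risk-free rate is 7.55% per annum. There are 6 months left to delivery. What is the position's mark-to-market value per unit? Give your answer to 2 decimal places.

-S$16.50

Current fair forward for the remaining 6 months: F = S·e^((r − q)·T), (r − q) = 0.0755 − 0.0288 = 0.0467
F = 227.63 · e^(0.0467 × 6/12) = 227.63 × 1.023625 = 233.0078
Value of long forward = (F − K)·e^(−rT) = (233.0078 − 215.87) · e^(−0.0755·6/12)
= 17.1378 × 0.962954 = 16.50
Short position value = −(long value) = -S$16.50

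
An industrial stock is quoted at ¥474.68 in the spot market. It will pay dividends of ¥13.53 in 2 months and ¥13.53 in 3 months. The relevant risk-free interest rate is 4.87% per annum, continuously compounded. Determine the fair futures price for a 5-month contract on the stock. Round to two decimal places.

PV(dividends) I = 13.53·e^(−0.0487·2/12) + 13.53·e^(−0.0487·3/12)
I = 13.4206 + 13.3663 = 26.7869
F = (S − I)·e^(rT) = (474.68 − 26.7869) · e^(0.0487·5/12)
= 447.8931 · e^0.020292 = 447.8931 × 1.020499 = ¥457.07

¥457.07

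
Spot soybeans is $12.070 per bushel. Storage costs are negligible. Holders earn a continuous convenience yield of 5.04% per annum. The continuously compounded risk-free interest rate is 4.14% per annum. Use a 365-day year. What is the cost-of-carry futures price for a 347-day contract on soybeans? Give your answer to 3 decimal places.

$11.967 per bushel

Net carry = r + u − y = 0.0414 + 0.0000 − 0.0504 = -0.0090
F = S·e^((r+u−y)T) = 12.070 · e^(-0.0090 × 347/365) = 12.070 · e^-0.008556
= 12.070 × 0.991480 = $11.967 per bushel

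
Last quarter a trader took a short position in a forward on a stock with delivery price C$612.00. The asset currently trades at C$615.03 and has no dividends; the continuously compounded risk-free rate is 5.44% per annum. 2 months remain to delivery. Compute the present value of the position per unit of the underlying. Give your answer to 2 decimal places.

Current fair forward for the remaining 2 months: F = S·e^(r·T), r = 0.0544
F = 615.03 · e^(0.0544 × 2/12) = 615.03 × 1.009108 = 620.6317
Value of long forward = (F − K)·e^(−rT) = (620.6317 − 612.00) · e^(−0.0544·2/12)
= 8.6317 × 0.990974 = 8.55
Short position value = −(long value) = -C$8.55

-C$8.55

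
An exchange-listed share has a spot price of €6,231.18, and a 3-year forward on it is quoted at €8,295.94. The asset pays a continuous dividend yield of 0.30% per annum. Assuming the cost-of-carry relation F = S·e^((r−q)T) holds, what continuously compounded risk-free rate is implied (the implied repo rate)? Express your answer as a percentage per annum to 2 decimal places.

From F = S·e^((r−q)T): (r − q) = ln(F/S)/T
ln(8295.94/6231.18) = ln(1.331359) = 0.286200
(r − q) = 0.286200 / (3) = 0.095400
r = ln(F/S)/T + q = 0.095400 + 0.0030 = 0.098400
r = 9.84%

9.84%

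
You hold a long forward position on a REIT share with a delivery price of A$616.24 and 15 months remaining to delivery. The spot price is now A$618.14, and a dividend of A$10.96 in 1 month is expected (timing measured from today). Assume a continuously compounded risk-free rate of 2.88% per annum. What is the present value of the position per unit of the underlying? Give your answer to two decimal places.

PV(remaining dividends) I = 10.96·e^(−0.0288·1/12) = 10.9337
Current forward F = (S − I)·e^(rT) = (618.14 − 10.9337)·e^(0.0288·15/12) = 607.2063 × 1.036656 = 629.4641
Value (long) = (F − K)·e^(−rT) = (629.4641 − 616.24) × 0.964640 = 12.7565
Value = A$12.76

A$12.76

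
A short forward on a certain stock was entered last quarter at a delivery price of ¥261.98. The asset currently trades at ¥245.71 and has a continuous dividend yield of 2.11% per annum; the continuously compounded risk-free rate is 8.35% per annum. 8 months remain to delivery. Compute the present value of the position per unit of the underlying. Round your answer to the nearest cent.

Current fair forward for the remaining 8 months: F = S·e^((r − q)·T), (r − q) = 0.0835 − 0.0211 = 0.0624
F = 245.71 · e^(0.0624 × 8/12) = 245.71 × 1.042477 = 256.1470
Value of long forward = (F − K)·e^(−rT) = (256.1470 − 261.98) · e^(−0.0835·8/12)
= -5.8330 × 0.945854 = -5.52
Short position value = −(long value) = ¥5.52

¥5.52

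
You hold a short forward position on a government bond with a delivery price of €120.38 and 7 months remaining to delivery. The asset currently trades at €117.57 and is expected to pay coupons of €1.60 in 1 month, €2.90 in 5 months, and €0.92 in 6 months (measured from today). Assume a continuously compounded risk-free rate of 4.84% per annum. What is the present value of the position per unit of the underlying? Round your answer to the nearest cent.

PV(remaining coupons) I = 1.60·e^(−0.0484·1/12) + 2.90·e^(−0.0484·5/12) + 0.92·e^(−0.0484·6/12) = 5.3337
Current forward F = (S − I)·e^(rT) = (117.57 − 5.3337)·e^(0.0484·7/12) = 112.2363 × 1.028636 = 115.4503
Value (long) = (F − K)·e^(−rT) = (115.4503 − 120.38) × 0.972162 = -4.7925
Short position value = −(long value) = €4.79

€4.79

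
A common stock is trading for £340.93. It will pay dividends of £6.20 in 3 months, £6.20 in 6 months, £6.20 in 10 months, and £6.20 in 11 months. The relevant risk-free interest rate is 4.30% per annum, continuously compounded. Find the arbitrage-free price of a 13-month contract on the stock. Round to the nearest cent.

£331.89

PV(dividends) I = 6.20·e^(−0.0430·3/12) + 6.20·e^(−0.0430·6/12) + 6.20·e^(−0.0430·10/12) + 6.20·e^(−0.0430·11/12)
I = 6.1337 + 6.0681 + 5.9818 + 5.9604 = 24.1440
F = (S − I)·e^(rT) = (340.93 − 24.1440) · e^(0.0430·13/12)
= 316.7860 · e^0.046583 = 316.7860 × 1.047685 = £331.89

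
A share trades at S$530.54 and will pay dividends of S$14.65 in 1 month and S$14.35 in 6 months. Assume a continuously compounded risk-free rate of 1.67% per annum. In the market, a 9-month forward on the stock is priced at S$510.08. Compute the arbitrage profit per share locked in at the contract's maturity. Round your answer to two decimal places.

S$2.08 per share

PV(dividends) I = 14.65·e^(−0.0167·1/12) + 14.35·e^(−0.0167·6/12) = 28.8603
Fair forward F* = (S − I)·e^(rT) = (530.54 − 28.8603)·e^0.012525 = 501.6797 × 1.012604 = 508.0029
Market S$510.08 > fair 508.0029: forward overpriced → cash-and-carry (borrow at r, buy the stock and collect the dividends, short the forward).
Profit at T = |F_mkt − F*| = |510.08 − 508.0029| = S$2.08 per share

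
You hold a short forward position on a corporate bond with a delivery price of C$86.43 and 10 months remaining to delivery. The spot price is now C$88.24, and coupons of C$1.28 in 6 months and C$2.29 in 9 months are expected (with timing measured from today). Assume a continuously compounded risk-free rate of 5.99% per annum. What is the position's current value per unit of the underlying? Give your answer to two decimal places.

PV(remaining coupons) I = 1.28·e^(−0.0599·6/12) + 2.29·e^(−0.0599·9/12) = 3.4316
Current forward F = (S − I)·e^(rT) = (88.24 − 3.4316)·e^(0.0599·10/12) = 84.8084 × 1.051183 = 89.1491
Value (long) = (F − K)·e^(−rT) = (89.1491 − 86.43) × 0.951309 = 2.5867
Short position value = −(long value) = -C$2.59

-C$2.59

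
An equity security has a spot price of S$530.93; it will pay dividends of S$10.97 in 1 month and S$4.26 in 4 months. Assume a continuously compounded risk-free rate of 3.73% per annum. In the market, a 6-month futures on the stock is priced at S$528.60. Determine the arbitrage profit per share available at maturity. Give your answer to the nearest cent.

S$3.10 per share

PV(dividends) I = 10.97·e^(−0.0373·1/12) + 4.26·e^(−0.0373·4/12) = 15.1433
Fair futures F* = (S − I)·e^(rT) = (530.93 − 15.1433)·e^0.018650 = 515.7867 × 1.018825 = 525.4964
Market S$528.60 > fair 525.4964: forward overpriced → cash-and-carry (borrow at r, buy the stock and collect the dividends, short the forward).
Profit at T = |F_mkt − F*| = |528.60 − 525.4964| = S$3.10 per share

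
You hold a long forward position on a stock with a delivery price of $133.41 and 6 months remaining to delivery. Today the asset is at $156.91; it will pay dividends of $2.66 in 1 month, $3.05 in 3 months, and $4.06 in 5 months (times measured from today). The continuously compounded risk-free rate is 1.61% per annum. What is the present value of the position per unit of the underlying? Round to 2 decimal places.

PV(remaining dividends) I = 2.66·e^(−0.0161·1/12) + 3.05·e^(−0.0161·3/12) + 4.06·e^(−0.0161·5/12) = 9.7270
Current forward F = (S − I)·e^(rT) = (156.91 − 9.7270)·e^(0.0161·6/12) = 147.1830 × 1.008082 = 148.3725
Value (long) = (F − K)·e^(−rT) = (148.3725 − 133.41) × 0.991982 = 14.8425
Value = $14.84

$14.84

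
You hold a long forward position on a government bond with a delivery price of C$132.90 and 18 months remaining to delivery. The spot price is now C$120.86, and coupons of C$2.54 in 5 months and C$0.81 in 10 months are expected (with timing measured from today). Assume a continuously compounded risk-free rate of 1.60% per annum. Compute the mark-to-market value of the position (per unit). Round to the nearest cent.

PV(remaining coupons) I = 2.54·e^(−0.0160·5/12) + 0.81·e^(−0.0160·10/12) = 3.3224
Current forward F = (S − I)·e^(rT) = (120.86 − 3.3224)·e^(0.0160·18/12) = 117.5376 × 1.024290 = 120.3926
Value (long) = (F − K)·e^(−rT) = (120.3926 − 132.90) × 0.976286 = -12.2108
Value = -C$12.21

-C$12.21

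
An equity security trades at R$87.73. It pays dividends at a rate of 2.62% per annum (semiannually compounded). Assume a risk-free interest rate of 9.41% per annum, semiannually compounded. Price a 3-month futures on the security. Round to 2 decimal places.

F = S · (1+r/2)^(2T) / (1+q/2)^(2T)
= 87.73 × 1.023255 / 1.006529 = 87.73 × 1.016618
F = R$89.19

R$89.19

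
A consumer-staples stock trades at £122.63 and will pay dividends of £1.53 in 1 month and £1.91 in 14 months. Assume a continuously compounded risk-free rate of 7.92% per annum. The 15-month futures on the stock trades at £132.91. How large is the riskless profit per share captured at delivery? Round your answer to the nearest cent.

PV(dividends) I = 1.53·e^(−0.0792·1/12) + 1.91·e^(−0.0792·14/12) = 3.2614
Fair futures F* = (S − I)·e^(rT) = (122.63 − 3.2614)·e^0.099000 = 119.3686 × 1.104066 = 131.7908
Market £132.91 > fair 131.7908: forward overpriced → cash-and-carry (borrow at r, buy the stock and collect the dividends, short the forward).
Profit at T = |F_mkt − F*| = |132.91 − 131.7908| = £1.12 per share

£1.12 per share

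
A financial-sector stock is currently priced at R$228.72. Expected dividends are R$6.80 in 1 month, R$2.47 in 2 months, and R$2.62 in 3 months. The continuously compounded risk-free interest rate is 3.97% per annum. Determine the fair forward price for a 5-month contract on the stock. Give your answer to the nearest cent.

PV(dividends) I = 6.80·e^(−0.0397·1/12) + 2.47·e^(−0.0397·2/12) + 2.62·e^(−0.0397·3/12)
I = 6.7775 + 2.4537 + 2.5941 = 11.8253
F = (S − I)·e^(rT) = (228.72 − 11.8253) · e^(0.0397·5/12)
= 216.8947 · e^0.016542 = 216.8947 × 1.016680 = R$220.51

R$220.51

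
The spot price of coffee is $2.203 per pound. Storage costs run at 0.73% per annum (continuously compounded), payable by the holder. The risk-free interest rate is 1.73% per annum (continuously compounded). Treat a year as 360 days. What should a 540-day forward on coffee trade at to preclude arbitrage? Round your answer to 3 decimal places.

Net carry = r + u − y = 0.0173 + 0.0073 − 0.0000 = 0.0246
F = S·e^((r+u−y)T) = 2.203 · e^(0.0246 × 540/360) = 2.203 · e^0.036900
= 2.203 × 1.037589 = $2.286 per pound

$2.286 per pound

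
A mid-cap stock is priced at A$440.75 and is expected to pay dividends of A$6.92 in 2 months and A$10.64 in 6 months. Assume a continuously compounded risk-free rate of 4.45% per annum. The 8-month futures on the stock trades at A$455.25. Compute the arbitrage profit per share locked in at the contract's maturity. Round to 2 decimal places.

A$19.02 per share

PV(dividends) I = 6.92·e^(−0.0445·2/12) + 10.64·e^(−0.0445·6/12) = 17.2747
Fair futures F* = (S − I)·e^(rT) = (440.75 − 17.2747)·e^0.029667 = 423.4753 × 1.030111 = 436.2266
Market A$455.25 > fair 436.2266: forward overpriced → cash-and-carry (borrow at r, buy the stock and collect the dividends, short the forward).
Profit at T = |F_mkt − F*| = |455.25 − 436.2266| = A$19.02 per share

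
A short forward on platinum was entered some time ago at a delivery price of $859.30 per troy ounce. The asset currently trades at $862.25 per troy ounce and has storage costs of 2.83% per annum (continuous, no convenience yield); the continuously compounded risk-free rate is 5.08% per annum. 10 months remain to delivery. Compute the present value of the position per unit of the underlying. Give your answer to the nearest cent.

Current fair forward for the remaining 10 months: F = S·e^((r + u)·T), (r + u) = 0.0508 + 0.0283 = 0.0791
F = 862.25 · e^(0.0791 × 10/12) = 862.25 × 1.068138 = 921.0020
Value of long forward = (F − K)·e^(−rT) = (921.0020 − 859.30) · e^(−0.0508·10/12)
= 61.7020 × 0.958550 = 59.14
Short position value = −(long value) = -$59.14

-$59.14 per troy ounce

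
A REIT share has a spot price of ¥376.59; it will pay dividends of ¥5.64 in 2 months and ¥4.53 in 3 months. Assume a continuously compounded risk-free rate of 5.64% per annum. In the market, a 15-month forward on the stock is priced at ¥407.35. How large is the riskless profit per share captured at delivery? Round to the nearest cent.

¥14.04 per share

PV(dividends) I = 5.64·e^(−0.0564·2/12) + 4.53·e^(−0.0564·3/12) = 10.0538
Fair forward F* = (S − I)·e^(rT) = (376.59 − 10.0538)·e^0.070500 = 366.5362 × 1.073045 = 393.3098
Market ¥407.35 > fair 393.3098: forward overpriced → cash-and-carry (borrow at r, buy the stock and collect the dividends, short the forward).
Profit at T = |F_mkt − F*| = |407.35 − 393.3098| = ¥14.04 per share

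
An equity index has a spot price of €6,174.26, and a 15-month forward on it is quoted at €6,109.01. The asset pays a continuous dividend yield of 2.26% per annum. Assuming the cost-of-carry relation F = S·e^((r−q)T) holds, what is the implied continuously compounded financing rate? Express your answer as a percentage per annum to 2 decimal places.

1.41%

From F = S·e^((r−q)T): (r − q) = ln(F/S)/T
ln(6109.01/6174.26) = ln(0.989432) = -0.010624
(r − q) = -0.010624 / (15/12) = -0.008499
r = ln(F/S)/T + q = -0.008499 + 0.0226 = 0.014101
r = 1.41%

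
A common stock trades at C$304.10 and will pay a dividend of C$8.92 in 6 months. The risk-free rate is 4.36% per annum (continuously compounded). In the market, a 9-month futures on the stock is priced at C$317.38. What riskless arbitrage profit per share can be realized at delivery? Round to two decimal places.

PV(dividends) I = 8.92·e^(−0.0436·6/12) = 8.7276
Fair futures F* = (S − I)·e^(rT) = (304.10 − 8.7276)·e^0.032700 = 295.3724 × 1.033241 = 305.1909
Market C$317.38 > fair 305.1909: forward overpriced → cash-and-carry (borrow at r, buy the stock and collect the dividends, short the forward).
Profit at T = |F_mkt − F*| = |317.38 − 305.1909| = C$12.19 per share

C$12.19 per share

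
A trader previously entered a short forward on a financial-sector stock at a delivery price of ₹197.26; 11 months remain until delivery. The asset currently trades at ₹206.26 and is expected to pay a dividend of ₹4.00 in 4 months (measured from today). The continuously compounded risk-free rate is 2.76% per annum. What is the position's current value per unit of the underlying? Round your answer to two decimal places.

PV(remaining dividends) I = 4.00·e^(−0.0276·4/12) = 3.9634
Current forward F = (S − I)·e^(rT) = (206.26 − 3.9634)·e^(0.0276·11/12) = 202.2966 × 1.025623 = 207.4800
Value (long) = (F − K)·e^(−rT) = (207.4800 − 197.26) × 0.975017 = 9.9647
Short position value = −(long value) = -₹9.96

-₹9.96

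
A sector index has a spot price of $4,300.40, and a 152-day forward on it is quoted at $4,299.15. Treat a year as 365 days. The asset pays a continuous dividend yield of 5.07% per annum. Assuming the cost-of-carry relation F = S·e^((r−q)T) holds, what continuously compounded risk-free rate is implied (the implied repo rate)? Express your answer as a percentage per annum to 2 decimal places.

From F = S·e^((r−q)T): (r − q) = ln(F/S)/T
ln(4299.15/4300.40) = ln(0.999709) = -0.000291
(r − q) = -0.000291 / (152/365) = -0.000699
r = ln(F/S)/T + q = -0.000699 + 0.0507 = 0.050001
r = 5.00%

5.00%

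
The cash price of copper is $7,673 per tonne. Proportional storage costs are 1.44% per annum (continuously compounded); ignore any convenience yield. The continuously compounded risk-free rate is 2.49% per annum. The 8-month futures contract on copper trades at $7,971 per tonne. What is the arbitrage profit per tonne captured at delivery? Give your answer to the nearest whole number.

$94 per tonne

Fair futures: F* = S·e^(carry·T), with carry = (r + u) = 0.0249 + 0.0144 = 0.0393
F* = 7673 · e^(0.0393 × 8/12) = 7673 · e^0.026200 = 7673 × 1.026546 = $7876.6875
Market $7971 > fair $7876.6875: forward overpriced → cash-and-carry (buy spot, short the forward).
At maturity, profit = |F_mkt − F*| = |7971 − 7876.6875| = $94 per tonne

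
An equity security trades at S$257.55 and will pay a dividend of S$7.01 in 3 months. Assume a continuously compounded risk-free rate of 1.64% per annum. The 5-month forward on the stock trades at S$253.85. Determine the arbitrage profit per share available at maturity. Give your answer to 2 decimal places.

PV(dividends) I = 7.01·e^(−0.0164·3/12) = 6.9813
Fair forward F* = (S − I)·e^(rT) = (257.55 − 6.9813)·e^0.006833 = 250.5687 × 1.006856 = 252.2866
Market S$253.85 > fair 252.2866: forward overpriced → cash-and-carry (borrow at r, buy the stock and collect the dividends, short the forward).
Profit at T = |F_mkt − F*| = |253.85 − 252.2866| = S$1.56 per share

S$1.56 per share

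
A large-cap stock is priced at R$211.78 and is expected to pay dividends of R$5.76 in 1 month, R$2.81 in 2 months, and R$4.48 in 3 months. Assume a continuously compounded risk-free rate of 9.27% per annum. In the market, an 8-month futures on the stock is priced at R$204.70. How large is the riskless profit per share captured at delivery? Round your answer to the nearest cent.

PV(dividends) I = 5.76·e^(−0.0927·1/12) + 2.81·e^(−0.0927·2/12) + 4.48·e^(−0.0927·3/12) = 12.8600
Fair futures F* = (S − I)·e^(rT) = (211.78 − 12.8600)·e^0.061800 = 198.9200 × 1.063750 = 211.6011
Market R$204.70 < fair 211.6011: forward underpriced → reverse cash-and-carry (short the stock, invest proceeds at r, pay the dividends, go long the forward).
Profit at T = |F_mkt − F*| = |204.70 − 211.6011| = R$6.90 per share

R$6.90 per share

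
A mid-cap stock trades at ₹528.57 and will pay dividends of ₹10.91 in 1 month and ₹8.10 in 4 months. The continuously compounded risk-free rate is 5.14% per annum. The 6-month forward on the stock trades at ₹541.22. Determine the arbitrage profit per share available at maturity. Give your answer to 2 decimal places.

PV(dividends) I = 10.91·e^(−0.0514·1/12) + 8.10·e^(−0.0514·4/12) = 18.8258
Fair forward F* = (S − I)·e^(rT) = (528.57 − 18.8258)·e^0.025700 = 509.7442 × 1.026033 = 523.0144
Market ₹541.22 > fair 523.0144: forward overpriced → cash-and-carry (borrow at r, buy the stock and collect the dividends, short the forward).
Profit at T = |F_mkt − F*| = |541.22 − 523.0144| = ₹18.21 per share

₹18.21 per share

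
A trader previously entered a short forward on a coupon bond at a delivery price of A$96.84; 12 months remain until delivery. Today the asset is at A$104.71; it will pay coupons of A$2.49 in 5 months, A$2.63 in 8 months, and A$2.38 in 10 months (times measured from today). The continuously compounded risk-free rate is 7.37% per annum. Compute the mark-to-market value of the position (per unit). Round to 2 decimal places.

-A$7.59

PV(remaining coupons) I = 2.49·e^(−0.0737·5/12) + 2.63·e^(−0.0737·8/12) + 2.38·e^(−0.0737·10/12) = 7.1568
Current forward F = (S − I)·e^(rT) = (104.71 − 7.1568)·e^(0.0737·12/12) = 97.5532 × 1.076484 = 105.0145
Value (long) = (F − K)·e^(−rT) = (105.0145 − 96.84) × 0.928950 = 7.5937
Short position value = −(long value) = -A$7.59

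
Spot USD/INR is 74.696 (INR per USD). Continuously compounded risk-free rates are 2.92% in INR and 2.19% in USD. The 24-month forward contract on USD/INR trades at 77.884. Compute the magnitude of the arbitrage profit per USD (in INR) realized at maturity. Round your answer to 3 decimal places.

Fair forward: F* = S·e^(carry·T), with carry = (r_INR − r_USD) = 0.0292 − 0.0219 = 0.0073
F* = 74.696 · e^(0.0073 × 24/12) = 74.696 · e^0.014600 = 74.696 × 1.014707 = 75.7946
Market 77.884 > fair 75.7946: forward overpriced → cash-and-carry (buy spot, short the forward).
At maturity, profit = |F_mkt − F*| = |77.884 − 75.7946| = 2.089 per USD (in INR)

2.089 per USD (in INR)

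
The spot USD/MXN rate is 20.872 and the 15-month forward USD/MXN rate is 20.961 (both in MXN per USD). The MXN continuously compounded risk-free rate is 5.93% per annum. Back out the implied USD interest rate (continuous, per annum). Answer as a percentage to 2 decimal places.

5.59%

F = S·e^((r_MXN − r_USD)T) ⇒ r_USD = r_MXN − ln(F/S)/T
ln(20.961/20.872) = 0.004255; /(15/12) = 0.003404
r_USD = 0.0593 − 0.003404 = 0.055896
r_USD = 5.59%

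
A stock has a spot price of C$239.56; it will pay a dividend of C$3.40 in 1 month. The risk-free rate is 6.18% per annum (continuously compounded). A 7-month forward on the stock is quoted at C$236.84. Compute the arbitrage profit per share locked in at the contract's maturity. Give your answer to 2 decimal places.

PV(dividends) I = 3.40·e^(−0.0618·1/12) = 3.3825
Fair forward F* = (S − I)·e^(rT) = (239.56 − 3.3825)·e^0.036050 = 236.1775 × 1.036708 = 244.8471
Market C$236.84 < fair 244.8471: forward underpriced → reverse cash-and-carry (short the stock, invest proceeds at r, pay the dividends, go long the forward).
Profit at T = |F_mkt − F*| = |236.84 − 244.8471| = C$8.01 per share

C$8.01 per share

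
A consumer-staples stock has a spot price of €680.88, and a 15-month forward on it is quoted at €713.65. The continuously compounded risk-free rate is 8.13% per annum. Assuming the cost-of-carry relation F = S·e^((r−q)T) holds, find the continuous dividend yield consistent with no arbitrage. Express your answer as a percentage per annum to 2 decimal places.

From F = S·e^((r−q)T): (r − q) = ln(F/S)/T
ln(713.65/680.88) = ln(1.048129) = 0.047007
(r − q) = 0.047007 / (15/12) = 0.037606
q = r − ln(F/S)/T = 0.0813 − 0.037606 = 0.043694
q = 4.37%

4.37%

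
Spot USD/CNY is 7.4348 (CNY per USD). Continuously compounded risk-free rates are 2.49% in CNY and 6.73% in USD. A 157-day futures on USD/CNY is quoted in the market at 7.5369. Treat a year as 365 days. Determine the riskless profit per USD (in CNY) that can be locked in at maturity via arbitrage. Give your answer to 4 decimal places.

Fair futures: F* = S·e^(carry·T), with carry = (r_CNY − r_USD) = 0.0249 − 0.0673 = -0.0424
F* = 7.4348 · e^(-0.0424 × 157/365) = 7.4348 · e^-0.018238 = 7.4348 × 0.981927 = 7.3004
Market 7.5369 > fair 7.3004: forward overpriced → cash-and-carry (buy spot, short the forward).
At maturity, profit = |F_mkt − F*| = |7.5369 − 7.3004| = 0.2365 per USD (in CNY)

0.2365 per USD (in CNY)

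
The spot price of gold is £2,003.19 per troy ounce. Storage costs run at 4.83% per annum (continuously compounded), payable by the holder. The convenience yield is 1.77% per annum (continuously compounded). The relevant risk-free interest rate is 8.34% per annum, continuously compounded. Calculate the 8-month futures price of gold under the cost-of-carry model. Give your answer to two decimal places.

Net carry = r + u − y = 0.0834 + 0.0483 − 0.0177 = 0.1140
F = S·e^((r+u−y)T) = 2003.19 · e^(0.1140 × 8/12) = 2003.19 · e^0.07600000
= 2003.19 × 1.07896257 = £2,161.37 per troy ounce

£2,161.37 per troy ounce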